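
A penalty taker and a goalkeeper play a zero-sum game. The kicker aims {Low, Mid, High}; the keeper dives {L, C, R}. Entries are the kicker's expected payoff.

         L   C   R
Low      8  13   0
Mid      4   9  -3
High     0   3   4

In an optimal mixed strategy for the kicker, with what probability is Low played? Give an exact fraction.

Row minima: Low → 0, Mid → -3, High → 0; maximin = 0.
Column maxima: L → 8, C → 13, R → 4; minimax = 4.
0 ≠ 4, so there is no saddle point; optimal play is mixed.
Mid is strictly dominated by Low, so the kicker never plays it.
C is strictly dominated by L (it gives the kicker strictly more in every row), so the keeper never plays it.
On the remaining 2×2 (Low, High vs L, R):
Let the kicker play Low with probability p. Expected payoff against L: 8p + 0(1−p) = 8p; against R: 0p + 4(1−p) = −4p + 4.
Setting these equal: 8p = −4p + 4 ⇒ 12p = 4 ⇒ p = 1/3, and the value is (8)·(1/3) = 8/3.
For the keeper: with q = P(L), equating Low's and High's payoffs gives 8q = −4q + 4 ⇒ q = 1/3.

1/3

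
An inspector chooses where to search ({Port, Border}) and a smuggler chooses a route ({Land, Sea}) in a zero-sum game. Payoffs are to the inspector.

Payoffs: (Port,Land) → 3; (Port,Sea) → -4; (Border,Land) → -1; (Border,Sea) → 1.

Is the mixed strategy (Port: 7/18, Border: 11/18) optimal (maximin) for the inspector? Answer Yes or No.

No

Against Land this mix gives (7/18)·3 + (11/18)·(-1) = 5/9.
Against Sea this mix gives (7/18)·(-4) + (11/18)·1 = -17/18.
The smuggler will play Sea, holding the inspector to -17/18. Shifting weight toward the row that does better against Sea would raise this floor (the equalizing mix achieves -1/9 against both Sea and Land), so the proposed strategy is not optimal.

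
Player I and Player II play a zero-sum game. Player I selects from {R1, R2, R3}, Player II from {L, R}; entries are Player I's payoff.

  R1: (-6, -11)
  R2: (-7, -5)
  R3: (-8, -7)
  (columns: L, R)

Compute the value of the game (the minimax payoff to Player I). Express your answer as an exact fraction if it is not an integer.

-47/7

Row minima: R1 → -11, R2 → -7, R3 → -8; maximin = -7.
Column maxima: L → -6, R → -5; minimax = -6.
-7 ≠ -6, so there is no saddle point; optimal play is mixed.
R3 is strictly dominated by R2, so Player I never plays it.
On the remaining 2×2 (R1, R2 vs L, R):
Let Player I play R1 with probability p. Expected payoff against L: (-6)p + (-7)(1−p) = p − 7; against R: (-11)p + (-5)(1−p) = −6p − 5.
Setting these equal: p − 7 = −6p − 5 ⇒ 7p = 2 ⇒ p = 2/7, and the value is (1)·(2/7) − 7 = -47/7.
For Player II: with q = P(L), equating R1's and R2's payoffs gives 5q − 11 = −2q − 5 ⇒ q = 6/7.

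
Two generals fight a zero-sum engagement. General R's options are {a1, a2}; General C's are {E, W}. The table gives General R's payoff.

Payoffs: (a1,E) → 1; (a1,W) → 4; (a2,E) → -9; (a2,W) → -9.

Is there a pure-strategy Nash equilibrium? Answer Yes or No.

Row minima: a1 → 1, a2 → -9; maximin = 1.
Column maxima: E → 1, W → 4; minimax = 1.
maximin = minimax = 1, so a saddle point exists.

Yes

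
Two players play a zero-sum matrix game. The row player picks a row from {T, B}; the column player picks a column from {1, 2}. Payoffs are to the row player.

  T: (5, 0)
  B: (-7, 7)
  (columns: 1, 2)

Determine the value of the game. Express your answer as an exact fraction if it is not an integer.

35/19

Row minima: T → 0, B → -7; maximin = 0.
Column maxima: 1 → 5, 2 → 7; minimax = 5.
0 ≠ 5, so there is no saddle point; optimal play is mixed.
Let the row player play T with probability p. Expected payoff against 1: 5p + (-7)(1−p) = 12p − 7; against 2: 0p + 7(1−p) = −7p + 7.
Setting these equal: 12p − 7 = −7p + 7 ⇒ 19p = 14 ⇒ p = 14/19, and the value is (12)·(14/19) − 7 = 35/19.
For the column player: with q = P(1), equating T's and B's payoffs gives 5q = −14q + 7 ⇒ q = 7/19.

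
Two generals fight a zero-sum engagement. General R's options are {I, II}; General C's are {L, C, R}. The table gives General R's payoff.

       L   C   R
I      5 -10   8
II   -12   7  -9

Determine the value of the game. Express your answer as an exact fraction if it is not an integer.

-5/2

Row minima: I → -10, II → -12; maximin = -10.
Column maxima: L → 5, C → 7, R → 8; minimax = 5.
-10 ≠ 5, so there is no saddle point; optimal play is mixed.
R is strictly dominated by L (it gives General R strictly more in every row), so General C never plays it.
On the remaining 2×2 (I, II vs L, C):
Let General R play I with probability p. Expected payoff against L: 5p + (-12)(1−p) = 17p − 12; against C: (-10)p + 7(1−p) = −17p + 7.
Setting these equal: 17p − 12 = −17p + 7 ⇒ 34p = 19 ⇒ p = 19/34, and the value is (17)·(19/34) − 12 = -5/2.
For General C: with q = P(L), equating I's and II's payoffs gives 15q − 10 = −19q + 7 ⇒ q = 1/2.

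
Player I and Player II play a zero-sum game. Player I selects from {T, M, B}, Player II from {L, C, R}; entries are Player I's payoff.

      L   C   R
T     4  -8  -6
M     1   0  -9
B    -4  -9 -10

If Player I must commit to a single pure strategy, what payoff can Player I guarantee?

Row minima: T → -8, M → -9, B → -10.
The best of these is -8.

-8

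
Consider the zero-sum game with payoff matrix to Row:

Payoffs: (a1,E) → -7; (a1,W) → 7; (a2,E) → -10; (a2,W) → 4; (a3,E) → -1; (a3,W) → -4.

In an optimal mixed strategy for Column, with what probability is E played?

Row minima: a1 → -7, a2 → -10, a3 → -4; maximin = -4.
Column maxima: E → -1, W → 7; minimax = -1.
-4 ≠ -1, so there is no saddle point; optimal play is mixed.
a2 is strictly dominated by a1, so Row never plays it.
On the remaining 2×2 (a1, a3 vs E, W):
Let Row play a1 with probability p. Expected payoff against E: (-7)p + (-1)(1−p) = −6p − 1; against W: 7p + (-4)(1−p) = 11p − 4.
Setting these equal: −6p − 1 = 11p − 4 ⇒ −17p = -3 ⇒ p = 3/17, and the value is (-6)·(3/17) − 1 = -35/17.
For Column: with q = P(E), equating a1's and a3's payoffs gives −14q + 7 = 3q − 4 ⇒ q = 11/17.

11/17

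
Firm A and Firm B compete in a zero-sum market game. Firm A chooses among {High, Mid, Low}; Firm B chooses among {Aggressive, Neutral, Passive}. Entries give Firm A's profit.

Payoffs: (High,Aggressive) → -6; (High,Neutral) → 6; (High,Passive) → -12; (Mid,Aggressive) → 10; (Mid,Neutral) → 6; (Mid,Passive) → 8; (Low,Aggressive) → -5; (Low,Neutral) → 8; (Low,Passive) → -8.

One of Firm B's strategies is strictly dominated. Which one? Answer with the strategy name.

Aggressive

Passive holds Firm A's payoff strictly below Aggressive in every row: -12 < -6, 8 < 10, -8 < -5.
So Aggressive is strictly dominated for Firm B.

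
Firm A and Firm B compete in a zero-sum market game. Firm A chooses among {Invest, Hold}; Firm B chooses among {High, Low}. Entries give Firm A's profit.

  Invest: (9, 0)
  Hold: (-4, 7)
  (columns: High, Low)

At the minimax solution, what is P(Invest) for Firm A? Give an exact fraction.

11/20

Row minima: Invest → 0, Hold → -4; maximin = 0.
Column maxima: High → 9, Low → 7; minimax = 7.
0 ≠ 7, so there is no saddle point; optimal play is mixed.
Let Firm A play Invest with probability p. Expected payoff against High: 9p + (-4)(1−p) = 13p − 4; against Low: 0p + 7(1−p) = −7p + 7.
Setting these equal: 13p − 4 = −7p + 7 ⇒ 20p = 11 ⇒ p = 11/20, and the value is (13)·(11/20) − 4 = 63/20.
For Firm B: with q = P(High), equating Invest's and Hold's payoffs gives 9q = −11q + 7 ⇒ q = 7/20.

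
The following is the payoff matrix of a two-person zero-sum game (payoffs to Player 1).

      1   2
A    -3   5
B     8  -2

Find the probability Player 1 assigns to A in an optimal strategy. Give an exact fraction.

Row minima: A → -3, B → -2; maximin = -2.
Column maxima: 1 → 8, 2 → 5; minimax = 5.
-2 ≠ 5, so there is no saddle point; optimal play is mixed.
Let Player 1 play A with probability p. Expected payoff against 1: (-3)p + 8(1−p) = −11p + 8; against 2: 5p + (-2)(1−p) = 7p − 2.
Setting these equal: −11p + 8 = 7p − 2 ⇒ −18p = -10 ⇒ p = 5/9, and the value is (-11)·(5/9) + 8 = 17/9.
For Player 2: with q = P(1), equating A's and B's payoffs gives −8q + 5 = 10q − 2 ⇒ q = 7/18.

5/9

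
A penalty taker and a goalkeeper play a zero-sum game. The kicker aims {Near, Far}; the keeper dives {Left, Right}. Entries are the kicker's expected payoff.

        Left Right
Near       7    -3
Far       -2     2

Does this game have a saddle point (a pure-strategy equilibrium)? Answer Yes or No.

Row minima: Near → -3, Far → -2; maximin = -2.
Column maxima: Left → 7, Right → 2; minimax = 2.
-2 ≠ 2, so no pure-strategy equilibrium exists.

No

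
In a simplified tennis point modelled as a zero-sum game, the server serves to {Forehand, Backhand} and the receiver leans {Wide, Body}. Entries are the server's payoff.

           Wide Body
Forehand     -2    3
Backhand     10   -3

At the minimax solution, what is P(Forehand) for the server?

13/18

Row minima: Forehand → -2, Backhand → -3; maximin = -2.
Column maxima: Wide → 10, Body → 3; minimax = 3.
-2 ≠ 3, so there is no saddle point; optimal play is mixed.
Let the server play Forehand with probability p. Expected payoff against Wide: (-2)p + 10(1−p) = −12p + 10; against Body: 3p + (-3)(1−p) = 6p − 3.
Setting these equal: −12p + 10 = 6p − 3 ⇒ −18p = -13 ⇒ p = 13/18, and the value is (-12)·(13/18) + 10 = 4/3.
For the receiver: with q = P(Wide), equating Forehand's and Backhand's payoffs gives −5q + 3 = 13q − 3 ⇒ q = 1/3.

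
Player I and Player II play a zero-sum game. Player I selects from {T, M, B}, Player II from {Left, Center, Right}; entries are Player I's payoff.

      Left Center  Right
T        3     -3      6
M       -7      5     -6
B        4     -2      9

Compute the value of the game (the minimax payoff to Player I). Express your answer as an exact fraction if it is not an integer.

1/3

Row minima: T → -3, M → -7, B → -2; maximin = -2.
Column maxima: Left → 4, Center → 5, Right → 9; minimax = 4.
-2 ≠ 4, so there is no saddle point; optimal play is mixed.
T is strictly dominated by B, so Player I never plays it.
Right is strictly dominated by Left (it gives Player I strictly more in every row), so Player II never plays it.
On the remaining 2×2 (M, B vs Left, Center):
Let Player I play M with probability p. Expected payoff against Left: (-7)p + 4(1−p) = −11p + 4; against Center: 5p + (-2)(1−p) = 7p − 2.
Setting these equal: −11p + 4 = 7p − 2 ⇒ −18p = -6 ⇒ p = 1/3, and the value is (-11)·(1/3) + 4 = 1/3.
For Player II: with q = P(Left), equating M's and B's payoffs gives −12q + 5 = 6q − 2 ⇒ q = 7/18.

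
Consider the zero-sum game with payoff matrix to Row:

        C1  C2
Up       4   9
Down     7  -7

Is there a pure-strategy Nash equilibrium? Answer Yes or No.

No

Row minima: Up → 4, Down → -7; maximin = 4.
Column maxima: C1 → 7, C2 → 9; minimax = 7.
4 ≠ 7, so no pure-strategy equilibrium exists.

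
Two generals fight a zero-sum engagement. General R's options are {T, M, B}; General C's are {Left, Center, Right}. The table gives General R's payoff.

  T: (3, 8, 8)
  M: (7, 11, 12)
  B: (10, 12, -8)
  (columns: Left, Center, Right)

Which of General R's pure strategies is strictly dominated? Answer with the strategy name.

M gives a strictly higher payoff than T against every column: 7 > 3, 11 > 8, 12 > 8.
So T is strictly dominated and General R never plays it.

T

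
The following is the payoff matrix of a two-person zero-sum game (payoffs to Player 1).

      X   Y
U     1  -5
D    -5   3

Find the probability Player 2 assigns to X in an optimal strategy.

4/7

Row minima: U → -5, D → -5; maximin = -5.
Column maxima: X → 1, Y → 3; minimax = 1.
-5 ≠ 1, so there is no saddle point; optimal play is mixed.
Let Player 1 play U with probability p. Expected payoff against X: 1p + (-5)(1−p) = 6p − 5; against Y: (-5)p + 3(1−p) = −8p + 3.
Setting these equal: 6p − 5 = −8p + 3 ⇒ 14p = 8 ⇒ p = 4/7, and the value is (6)·(4/7) − 5 = -11/7.
For Player 2: with q = P(X), equating U's and D's payoffs gives 6q − 5 = −8q + 3 ⇒ q = 4/7.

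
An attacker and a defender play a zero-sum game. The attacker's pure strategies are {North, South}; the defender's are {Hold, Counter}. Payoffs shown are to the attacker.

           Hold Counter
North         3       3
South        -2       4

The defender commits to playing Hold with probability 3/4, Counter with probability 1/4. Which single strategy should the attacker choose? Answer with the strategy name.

Expected payoff of North: (3/4)·3 + (1/4)·3 = 3.
Expected payoff of South: (3/4)·(-2) + (1/4)·4 = -1/2.
The largest is 3, so the attacker's best response is North.

North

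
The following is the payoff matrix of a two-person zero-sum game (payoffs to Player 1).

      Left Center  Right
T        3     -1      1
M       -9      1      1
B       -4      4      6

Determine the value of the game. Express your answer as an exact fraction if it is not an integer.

Row minima: T → -1, M → -9, B → -4; maximin = -1.
Column maxima: Left → 3, Center → 4, Right → 6; minimax = 3.
-1 ≠ 3, so there is no saddle point; optimal play is mixed.
M is strictly dominated by B, so Player 1 never plays it.
With M eliminated, Right is strictly dominated by Center (it gives Player 1 strictly more in every remaining row), so Player 2 never plays it.
On the remaining 2×2 (T, B vs Left, Center):
Let Player 1 play T with probability p. Expected payoff against Left: 3p + (-4)(1−p) = 7p − 4; against Center: (-1)p + 4(1−p) = −5p + 4.
Setting these equal: 7p − 4 = −5p + 4 ⇒ 12p = 8 ⇒ p = 2/3, and the value is (7)·(2/3) − 4 = 2/3.
For Player 2: with q = P(Left), equating T's and B's payoffs gives 4q − 1 = −8q + 4 ⇒ q = 5/12.

2/3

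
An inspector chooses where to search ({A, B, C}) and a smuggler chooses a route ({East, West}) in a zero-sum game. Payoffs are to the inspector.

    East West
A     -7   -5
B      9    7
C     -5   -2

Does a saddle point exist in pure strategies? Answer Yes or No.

Yes

Row minima: A → -7, B → 7, C → -5; maximin = 7.
Column maxima: East → 9, West → 7; minimax = 7.
maximin = minimax = 7, so a saddle point exists.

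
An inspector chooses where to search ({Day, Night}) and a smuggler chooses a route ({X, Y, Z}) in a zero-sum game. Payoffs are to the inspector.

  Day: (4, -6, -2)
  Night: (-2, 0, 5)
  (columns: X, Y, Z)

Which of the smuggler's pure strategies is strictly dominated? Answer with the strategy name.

Y holds the inspector's payoff strictly below Z in every row: -6 < -2, 0 < 5.
So Z is strictly dominated for the smuggler.

Z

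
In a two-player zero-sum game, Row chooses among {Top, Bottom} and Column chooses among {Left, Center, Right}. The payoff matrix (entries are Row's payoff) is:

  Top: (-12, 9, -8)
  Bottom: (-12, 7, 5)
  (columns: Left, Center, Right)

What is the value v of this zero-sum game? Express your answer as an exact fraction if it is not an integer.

Row minima: Top → -12, Bottom → -12; maximin = -12.
Column maxima: Left → -12, Center → 9, Right → 5; minimax = -12.
Since maximin = minimax = -12, there is a saddle point and the value is -12.

-12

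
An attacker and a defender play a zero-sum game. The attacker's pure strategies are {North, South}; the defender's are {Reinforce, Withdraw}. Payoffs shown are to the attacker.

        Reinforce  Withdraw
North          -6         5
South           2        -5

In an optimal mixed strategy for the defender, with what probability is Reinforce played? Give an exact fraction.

5/9

Row minima: North → -6, South → -5; maximin = -5.
Column maxima: Reinforce → 2, Withdraw → 5; minimax = 2.
-5 ≠ 2, so there is no saddle point; optimal play is mixed.
Let the attacker play North with probability p. Expected payoff against Reinforce: (-6)p + 2(1−p) = −8p + 2; against Withdraw: 5p + (-5)(1−p) = 10p − 5.
Setting these equal: −8p + 2 = 10p − 5 ⇒ −18p = -7 ⇒ p = 7/18, and the value is (-8)·(7/18) + 2 = -10/9.
For the defender: with q = P(Reinforce), equating North's and South's payoffs gives −11q + 5 = 7q − 5 ⇒ q = 5/9.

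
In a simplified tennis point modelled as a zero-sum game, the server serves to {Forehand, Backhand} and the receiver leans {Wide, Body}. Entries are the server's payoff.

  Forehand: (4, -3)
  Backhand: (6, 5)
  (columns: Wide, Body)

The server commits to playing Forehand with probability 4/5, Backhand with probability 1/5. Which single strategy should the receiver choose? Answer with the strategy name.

If the receiver plays Wide, the server's expected payoff is (4/5)·4 + (1/5)·6 = 22/5.
If the receiver plays Body, the server's expected payoff is (4/5)·(-3) + (1/5)·5 = -7/5.
The receiver minimizes the server's payoff; the smallest is -7/5, so the best response is Body.

Body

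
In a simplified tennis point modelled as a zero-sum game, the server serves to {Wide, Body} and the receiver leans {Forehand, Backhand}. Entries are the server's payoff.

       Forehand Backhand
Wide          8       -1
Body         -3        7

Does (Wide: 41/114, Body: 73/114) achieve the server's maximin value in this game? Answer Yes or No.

Against Forehand this mix gives (41/114)·8 + (73/114)·(-3) = 109/114.
Against Backhand this mix gives (41/114)·(-1) + (73/114)·7 = 235/57.
The receiver will play Forehand, holding the server to 109/114. Shifting weight toward the row that does better against Forehand would raise this floor (the equalizing mix achieves 53/19 against both Forehand and Backhand), so the proposed strategy is not optimal.

No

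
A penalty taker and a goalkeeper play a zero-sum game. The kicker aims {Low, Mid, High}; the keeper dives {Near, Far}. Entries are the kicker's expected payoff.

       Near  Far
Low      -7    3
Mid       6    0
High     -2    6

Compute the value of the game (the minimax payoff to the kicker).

18/7

Row minima: Low → -7, Mid → 0, High → -2; maximin = 0.
Column maxima: Near → 6, Far → 6; minimax = 6.
0 ≠ 6, so there is no saddle point; optimal play is mixed.
Low is strictly dominated by High, so the kicker never plays it.
On the remaining 2×2 (Mid, High vs Near, Far):
Let the kicker play Mid with probability p. Expected payoff against Near: 6p + (-2)(1−p) = 8p − 2; against Far: 0p + 6(1−p) = −6p + 6.
Setting these equal: 8p − 2 = −6p + 6 ⇒ 14p = 8 ⇒ p = 4/7, and the value is (8)·(4/7) − 2 = 18/7.
For the keeper: with q = P(Near), equating Mid's and High's payoffs gives 6q = −8q + 6 ⇒ q = 3/7.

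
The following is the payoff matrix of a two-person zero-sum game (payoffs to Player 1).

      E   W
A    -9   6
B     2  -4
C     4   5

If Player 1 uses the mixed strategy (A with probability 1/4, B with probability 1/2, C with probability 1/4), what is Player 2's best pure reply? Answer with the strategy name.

If Player 2 plays E, Player 1's expected payoff is (1/4)·(-9) + (1/2)·2 + (1/4)·4 = -1/4.
If Player 2 plays W, Player 1's expected payoff is (1/4)·6 + (1/2)·(-4) + (1/4)·5 = 3/4.
Player 2 minimizes Player 1's payoff; the smallest is -1/4, so the best response is E.

E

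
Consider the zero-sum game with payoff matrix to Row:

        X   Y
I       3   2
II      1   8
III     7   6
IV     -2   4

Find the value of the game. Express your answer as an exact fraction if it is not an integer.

Row minima: I → 2, II → 1, III → 6, IV → -2; maximin = 6.
Column maxima: X → 7, Y → 8; minimax = 7.
6 ≠ 7, so there is no saddle point; optimal play is mixed.
I is strictly dominated by III, so Row never plays it.
IV is strictly dominated by II, so Row never plays it.
On the remaining 2×2 (II, III vs X, Y):
Let Row play II with probability p. Expected payoff against X: 1p + 7(1−p) = −6p + 7; against Y: 8p + 6(1−p) = 2p + 6.
Setting these equal: −6p + 7 = 2p + 6 ⇒ −8p = -1 ⇒ p = 1/8, and the value is (-6)·(1/8) + 7 = 25/4.
For Column: with q = P(X), equating II's and III's payoffs gives −7q + 8 = q + 6 ⇒ q = 1/4.

25/4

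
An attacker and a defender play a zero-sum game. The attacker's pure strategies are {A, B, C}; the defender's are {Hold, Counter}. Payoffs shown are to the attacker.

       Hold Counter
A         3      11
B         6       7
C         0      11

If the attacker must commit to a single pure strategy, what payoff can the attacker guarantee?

6

Row minima: A → 3, B → 6, C → 0.
The best of these is 6.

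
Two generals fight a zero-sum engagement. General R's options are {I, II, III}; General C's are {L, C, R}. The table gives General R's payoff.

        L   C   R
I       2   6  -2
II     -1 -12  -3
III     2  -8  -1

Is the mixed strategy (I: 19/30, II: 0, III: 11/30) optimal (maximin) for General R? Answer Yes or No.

No

Against L this mix gives (19/30)·2 + (11/30)·2 = 2.
Against C this mix gives (19/30)·6 + (11/30)·(-8) = 13/15.
Against R this mix gives (19/30)·(-2) + (11/30)·(-1) = -49/30.
General C will play R, holding General R to -49/30. Shifting weight toward the row that does better against R would raise this floor (the equalizing mix achieves -22/15 against both R and C), so the proposed strategy is not optimal.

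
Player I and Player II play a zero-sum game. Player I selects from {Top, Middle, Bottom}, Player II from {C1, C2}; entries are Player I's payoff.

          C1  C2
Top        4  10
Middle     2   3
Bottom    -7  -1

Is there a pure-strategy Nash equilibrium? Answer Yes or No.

Row minima: Top → 4, Middle → 2, Bottom → -7; maximin = 4.
Column maxima: C1 → 4, C2 → 10; minimax = 4.
maximin = minimax = 4, so a saddle point exists.

Yes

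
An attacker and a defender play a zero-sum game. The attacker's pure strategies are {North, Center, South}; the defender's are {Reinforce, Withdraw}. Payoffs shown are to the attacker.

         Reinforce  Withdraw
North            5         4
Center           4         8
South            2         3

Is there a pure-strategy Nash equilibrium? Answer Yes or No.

Row minima: North → 4, Center → 4, South → 2; maximin = 4.
Column maxima: Reinforce → 5, Withdraw → 8; minimax = 5.
4 ≠ 5, so no pure-strategy equilibrium exists.

No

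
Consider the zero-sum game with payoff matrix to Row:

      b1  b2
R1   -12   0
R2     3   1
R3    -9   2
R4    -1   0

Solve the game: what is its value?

Row minima: R1 → -12, R2 → 1, R3 → -9, R4 → -1; maximin = 1.
Column maxima: b1 → 3, b2 → 2; minimax = 2.
1 ≠ 2, so there is no saddle point; optimal play is mixed.
R1 is strictly dominated by R2, so Row never plays it.
R4 is strictly dominated by R2, so Row never plays it.
On the remaining 2×2 (R2, R3 vs b1, b2):
Let Row play R2 with probability p. Expected payoff against b1: 3p + (-9)(1−p) = 12p − 9; against b2: 1p + 2(1−p) = −p + 2.
Setting these equal: 12p − 9 = −p + 2 ⇒ 13p = 11 ⇒ p = 11/13, and the value is (12)·(11/13) − 9 = 15/13.
For Column: with q = P(b1), equating R2's and R3's payoffs gives 2q + 1 = −11q + 2 ⇒ q = 1/13.

15/13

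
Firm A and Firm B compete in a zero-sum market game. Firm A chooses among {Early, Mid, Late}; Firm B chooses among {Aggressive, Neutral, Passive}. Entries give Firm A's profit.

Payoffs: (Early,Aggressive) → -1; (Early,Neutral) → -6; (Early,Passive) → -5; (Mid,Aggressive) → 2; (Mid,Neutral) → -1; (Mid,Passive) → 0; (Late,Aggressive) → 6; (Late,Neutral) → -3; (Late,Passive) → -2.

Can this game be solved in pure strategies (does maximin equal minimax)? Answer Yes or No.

Yes

Row minima: Early → -6, Mid → -1, Late → -3; maximin = -1.
Column maxima: Aggressive → 6, Neutral → -1, Passive → 0; minimax = -1.
maximin = minimax = -1, so a saddle point exists.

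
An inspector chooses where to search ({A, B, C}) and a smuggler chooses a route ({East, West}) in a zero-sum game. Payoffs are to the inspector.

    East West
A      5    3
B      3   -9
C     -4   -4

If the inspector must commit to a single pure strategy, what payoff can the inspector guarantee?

Row minima: A → 3, B → -9, C → -4.
The best of these is 3.

3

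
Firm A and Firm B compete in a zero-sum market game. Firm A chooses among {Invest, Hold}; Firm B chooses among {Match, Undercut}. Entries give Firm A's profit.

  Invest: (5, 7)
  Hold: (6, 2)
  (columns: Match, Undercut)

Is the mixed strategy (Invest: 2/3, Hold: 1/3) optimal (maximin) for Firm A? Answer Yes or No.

Against Match this mix gives (2/3)·5 + (1/3)·6 = 16/3.
Against Undercut this mix gives (2/3)·7 + (1/3)·2 = 16/3.
All of Firm B's active replies (Match, Undercut) yield 16/3, and no column does worse for Firm A. The mix makes Firm B indifferent and guarantees 16/3, so it is optimal.

Yes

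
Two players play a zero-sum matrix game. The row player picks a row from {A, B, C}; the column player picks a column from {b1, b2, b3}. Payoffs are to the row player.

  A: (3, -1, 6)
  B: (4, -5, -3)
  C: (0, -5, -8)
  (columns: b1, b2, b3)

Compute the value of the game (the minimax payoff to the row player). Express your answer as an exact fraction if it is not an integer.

-1

Row minima: A → -1, B → -5, C → -8; maximin = -1.
Column maxima: b1 → 4, b2 → -1, b3 → 6; minimax = -1.
Since maximin = minimax = -1, there is a saddle point and the value is -1.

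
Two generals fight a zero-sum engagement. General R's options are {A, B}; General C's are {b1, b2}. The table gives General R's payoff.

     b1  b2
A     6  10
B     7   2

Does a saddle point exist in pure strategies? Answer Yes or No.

No

Row minima: A → 6, B → 2; maximin = 6.
Column maxima: b1 → 7, b2 → 10; minimax = 7.
6 ≠ 7, so no pure-strategy equilibrium exists.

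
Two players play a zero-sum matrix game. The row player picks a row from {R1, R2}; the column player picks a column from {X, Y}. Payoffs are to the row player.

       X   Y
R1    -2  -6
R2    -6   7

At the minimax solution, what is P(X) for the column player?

13/17

Row minima: R1 → -6, R2 → -6; maximin = -6.
Column maxima: X → -2, Y → 7; minimax = -2.
-6 ≠ -2, so there is no saddle point; optimal play is mixed.
Let the row player play R1 with probability p. Expected payoff against X: (-2)p + (-6)(1−p) = 4p − 6; against Y: (-6)p + 7(1−p) = −13p + 7.
Setting these equal: 4p − 6 = −13p + 7 ⇒ 17p = 13 ⇒ p = 13/17, and the value is (4)·(13/17) − 6 = -50/17.
For the column player: with q = P(X), equating R1's and R2's payoffs gives 4q − 6 = −13q + 7 ⇒ q = 13/17.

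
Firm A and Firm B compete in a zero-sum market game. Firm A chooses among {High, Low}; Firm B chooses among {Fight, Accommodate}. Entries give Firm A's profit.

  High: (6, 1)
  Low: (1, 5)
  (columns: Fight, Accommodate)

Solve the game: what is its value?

Row minima: High → 1, Low → 1; maximin = 1.
Column maxima: Fight → 6, Accommodate → 5; minimax = 5.
1 ≠ 5, so there is no saddle point; optimal play is mixed.
Let Firm A play High with probability p. Expected payoff against Fight: 6p + 1(1−p) = 5p + 1; against Accommodate: 1p + 5(1−p) = −4p + 5.
Setting these equal: 5p + 1 = −4p + 5 ⇒ 9p = 4 ⇒ p = 4/9, and the value is (5)·(4/9) + 1 = 29/9.
For Firm B: with q = P(Fight), equating High's and Low's payoffs gives 5q + 1 = −4q + 5 ⇒ q = 4/9.

29/9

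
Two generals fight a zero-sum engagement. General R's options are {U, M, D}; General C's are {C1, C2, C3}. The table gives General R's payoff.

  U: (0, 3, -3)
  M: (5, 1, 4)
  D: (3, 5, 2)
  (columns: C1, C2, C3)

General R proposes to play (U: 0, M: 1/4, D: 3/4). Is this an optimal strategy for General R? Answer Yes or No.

No

Against C1 this mix gives (1/4)·5 + (3/4)·3 = 7/2.
Against C2 this mix gives (1/4)·1 + (3/4)·5 = 4.
Against C3 this mix gives (1/4)·4 + (3/4)·2 = 5/2.
General C will play C3, holding General R to 5/2. Shifting weight toward the row that does better against C3 would raise this floor (the equalizing mix achieves 3 against both C3 and C2), so the proposed strategy is not optimal.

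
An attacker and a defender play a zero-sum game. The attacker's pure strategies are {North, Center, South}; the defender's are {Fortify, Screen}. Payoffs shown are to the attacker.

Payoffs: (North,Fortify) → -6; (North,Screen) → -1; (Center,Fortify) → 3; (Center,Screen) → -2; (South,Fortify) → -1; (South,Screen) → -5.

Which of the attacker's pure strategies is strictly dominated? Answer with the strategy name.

South

Center gives a strictly higher payoff than South against every column: 3 > -1, -2 > -5.
So South is strictly dominated and the attacker never plays it.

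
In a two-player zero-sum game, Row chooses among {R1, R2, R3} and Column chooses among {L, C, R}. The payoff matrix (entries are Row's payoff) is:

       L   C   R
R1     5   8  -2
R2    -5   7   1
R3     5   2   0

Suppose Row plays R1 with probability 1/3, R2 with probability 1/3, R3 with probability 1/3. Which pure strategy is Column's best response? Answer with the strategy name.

If Column plays L, Row's expected payoff is (1/3)·5 + (1/3)·(-5) + (1/3)·5 = 5/3.
If Column plays C, Row's expected payoff is (1/3)·8 + (1/3)·7 + (1/3)·2 = 17/3.
If Column plays R, Row's expected payoff is (1/3)·(-2) + (1/3)·1 + (1/3)·0 = -1/3.
Column minimizes Row's payoff; the smallest is -1/3, so the best response is R.

R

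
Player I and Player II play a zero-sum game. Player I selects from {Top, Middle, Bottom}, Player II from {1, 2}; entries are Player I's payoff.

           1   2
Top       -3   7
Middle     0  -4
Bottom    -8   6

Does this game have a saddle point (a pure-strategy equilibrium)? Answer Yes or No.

Row minima: Top → -3, Middle → -4, Bottom → -8; maximin = -3.
Column maxima: 1 → 0, 2 → 7; minimax = 0.
-3 ≠ 0, so no pure-strategy equilibrium exists.

No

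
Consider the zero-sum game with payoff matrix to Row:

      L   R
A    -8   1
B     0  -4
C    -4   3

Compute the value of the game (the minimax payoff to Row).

Row minima: A → -8, B → -4, C → -4; maximin = -4.
Column maxima: L → 0, R → 3; minimax = 0.
-4 ≠ 0, so there is no saddle point; optimal play is mixed.
A is strictly dominated by C, so Row never plays it.
On the remaining 2×2 (B, C vs L, R):
Let Row play B with probability p. Expected payoff against L: 0p + (-4)(1−p) = 4p − 4; against R: (-4)p + 3(1−p) = −7p + 3.
Setting these equal: 4p − 4 = −7p + 3 ⇒ 11p = 7 ⇒ p = 7/11, and the value is (4)·(7/11) − 4 = -16/11.
For Column: with q = P(L), equating B's and C's payoffs gives 4q − 4 = −7q + 3 ⇒ q = 7/11.

-16/11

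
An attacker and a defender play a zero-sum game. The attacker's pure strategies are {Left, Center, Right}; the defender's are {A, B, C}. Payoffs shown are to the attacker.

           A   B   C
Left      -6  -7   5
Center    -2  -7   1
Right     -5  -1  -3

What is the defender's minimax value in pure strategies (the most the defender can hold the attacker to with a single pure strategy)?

-2

Column maxima: A → -2, B → -1, C → 5.
The smallest of these is -2.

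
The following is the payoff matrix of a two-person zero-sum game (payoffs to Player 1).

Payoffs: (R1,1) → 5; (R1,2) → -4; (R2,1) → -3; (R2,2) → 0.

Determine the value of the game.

Row minima: R1 → -4, R2 → -3; maximin = -3.
Column maxima: 1 → 5, 2 → 0; minimax = 0.
-3 ≠ 0, so there is no saddle point; optimal play is mixed.
Let Player 1 play R1 with probability p. Expected payoff against 1: 5p + (-3)(1−p) = 8p − 3; against 2: (-4)p + 0(1−p) = −4p.
Setting these equal: 8p − 3 = −4p ⇒ 12p = 3 ⇒ p = 1/4, and the value is (8)·(1/4) − 3 = -1.
For Player 2: with q = P(1), equating R1's and R2's payoffs gives 9q − 4 = −3q ⇒ q = 1/3.

-1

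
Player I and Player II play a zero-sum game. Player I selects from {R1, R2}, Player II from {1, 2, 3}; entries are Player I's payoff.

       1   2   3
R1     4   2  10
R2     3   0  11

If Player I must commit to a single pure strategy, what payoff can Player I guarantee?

2

Row minima: R1 → 2, R2 → 0.
The best of these is 2.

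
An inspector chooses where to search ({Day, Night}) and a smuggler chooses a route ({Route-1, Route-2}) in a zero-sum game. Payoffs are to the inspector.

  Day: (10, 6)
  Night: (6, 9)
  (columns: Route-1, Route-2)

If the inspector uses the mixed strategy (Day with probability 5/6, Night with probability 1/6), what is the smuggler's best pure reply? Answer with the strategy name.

Route-2

If the smuggler plays Route-1, the inspector's expected payoff is (5/6)·10 + (1/6)·6 = 28/3.
If the smuggler plays Route-2, the inspector's expected payoff is (5/6)·6 + (1/6)·9 = 13/2.
The smuggler minimizes the inspector's payoff; the smallest is 13/2, so the best response is Route-2.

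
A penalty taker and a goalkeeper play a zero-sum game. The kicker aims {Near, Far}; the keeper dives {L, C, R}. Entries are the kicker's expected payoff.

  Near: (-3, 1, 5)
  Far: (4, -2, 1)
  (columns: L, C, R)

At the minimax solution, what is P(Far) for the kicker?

2/5

Row minima: Near → -3, Far → -2; maximin = -2.
Column maxima: L → 4, C → 1, R → 5; minimax = 1.
-2 ≠ 1, so there is no saddle point; optimal play is mixed.
R is strictly dominated by C (it gives the kicker strictly more in every row), so the keeper never plays it.
On the remaining 2×2 (Near, Far vs L, C):
Let the kicker play Near with probability p. Expected payoff against L: (-3)p + 4(1−p) = −7p + 4; against C: 1p + (-2)(1−p) = 3p − 2.
Setting these equal: −7p + 4 = 3p − 2 ⇒ −10p = -6 ⇒ p = 3/5, and the value is (-7)·(3/5) + 4 = -1/5.
For the keeper: with q = P(L), equating Near's and Far's payoffs gives −4q + 1 = 6q − 2 ⇒ q = 3/10.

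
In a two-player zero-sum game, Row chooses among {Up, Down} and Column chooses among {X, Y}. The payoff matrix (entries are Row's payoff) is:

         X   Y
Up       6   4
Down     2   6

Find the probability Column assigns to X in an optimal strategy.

Row minima: Up → 4, Down → 2; maximin = 4.
Column maxima: X → 6, Y → 6; minimax = 6.
4 ≠ 6, so there is no saddle point; optimal play is mixed.
Let Row play Up with probability p. Expected payoff against X: 6p + 2(1−p) = 4p + 2; against Y: 4p + 6(1−p) = −2p + 6.
Setting these equal: 4p + 2 = −2p + 6 ⇒ 6p = 4 ⇒ p = 2/3, and the value is (4)·(2/3) + 2 = 14/3.
For Column: with q = P(X), equating Up's and Down's payoffs gives 2q + 4 = −4q + 6 ⇒ q = 1/3.

1/3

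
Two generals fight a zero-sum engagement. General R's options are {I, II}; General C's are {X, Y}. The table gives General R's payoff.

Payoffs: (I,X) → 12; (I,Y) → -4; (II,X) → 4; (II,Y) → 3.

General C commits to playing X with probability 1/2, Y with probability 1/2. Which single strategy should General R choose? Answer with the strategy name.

I

Expected payoff of I: (1/2)·12 + (1/2)·(-4) = 4.
Expected payoff of II: (1/2)·4 + (1/2)·3 = 7/2.
The largest is 4, so General R's best response is I.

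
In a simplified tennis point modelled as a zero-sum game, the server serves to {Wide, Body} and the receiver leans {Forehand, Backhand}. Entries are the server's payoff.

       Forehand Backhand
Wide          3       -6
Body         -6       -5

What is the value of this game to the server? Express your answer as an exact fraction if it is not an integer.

Row minima: Wide → -6, Body → -6; maximin = -6.
Column maxima: Forehand → 3, Backhand → -5; minimax = -5.
-6 ≠ -5, so there is no saddle point; optimal play is mixed.
Let the server play Wide with probability p. Expected payoff against Forehand: 3p + (-6)(1−p) = 9p − 6; against Backhand: (-6)p + (-5)(1−p) = −p − 5.
Setting these equal: 9p − 6 = −p − 5 ⇒ 10p = 1 ⇒ p = 1/10, and the value is (9)·(1/10) − 6 = -51/10.
For the receiver: with q = P(Forehand), equating Wide's and Body's payoffs gives 9q − 6 = −q − 5 ⇒ q = 1/10.

-51/10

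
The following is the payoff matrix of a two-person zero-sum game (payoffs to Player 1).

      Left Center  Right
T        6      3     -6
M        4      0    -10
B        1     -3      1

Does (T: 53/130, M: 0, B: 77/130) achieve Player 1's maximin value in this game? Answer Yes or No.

Against Left this mix gives (53/130)·6 + (77/130)·1 = 79/26.
Against Center this mix gives (53/130)·3 + (77/130)·(-3) = -36/65.
Against Right this mix gives (53/130)·(-6) + (77/130)·1 = -241/130.
Player 2 will play Right, holding Player 1 to -241/130. Shifting weight toward the row that does better against Right would raise this floor (the equalizing mix achieves -15/13 against both Right and Center), so the proposed strategy is not optimal.

No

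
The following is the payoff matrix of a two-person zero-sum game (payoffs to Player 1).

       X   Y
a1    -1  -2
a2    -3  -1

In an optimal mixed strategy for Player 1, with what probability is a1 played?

Row minima: a1 → -2, a2 → -3; maximin = -2.
Column maxima: X → -1, Y → -1; minimax = -1.
-2 ≠ -1, so there is no saddle point; optimal play is mixed.
Let Player 1 play a1 with probability p. Expected payoff against X: (-1)p + (-3)(1−p) = 2p − 3; against Y: (-2)p + (-1)(1−p) = −p − 1.
Setting these equal: 2p − 3 = −p − 1 ⇒ 3p = 2 ⇒ p = 2/3, and the value is (2)·(2/3) − 3 = -5/3.
For Player 2: with q = P(X), equating a1's and a2's payoffs gives q − 2 = −2q − 1 ⇒ q = 1/3.

2/3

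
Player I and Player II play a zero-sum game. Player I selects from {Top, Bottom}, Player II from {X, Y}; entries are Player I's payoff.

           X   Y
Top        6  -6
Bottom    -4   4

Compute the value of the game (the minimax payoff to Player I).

Row minima: Top → -6, Bottom → -4; maximin = -4.
Column maxima: X → 6, Y → 4; minimax = 4.
-4 ≠ 4, so there is no saddle point; optimal play is mixed.
Let Player I play Top with probability p. Expected payoff against X: 6p + (-4)(1−p) = 10p − 4; against Y: (-6)p + 4(1−p) = −10p + 4.
Setting these equal: 10p − 4 = −10p + 4 ⇒ 20p = 8 ⇒ p = 2/5, and the value is (10)·(2/5) − 4 = 0.
For Player II: with q = P(X), equating Top's and Bottom's payoffs gives 12q − 6 = −8q + 4 ⇒ q = 1/2.

0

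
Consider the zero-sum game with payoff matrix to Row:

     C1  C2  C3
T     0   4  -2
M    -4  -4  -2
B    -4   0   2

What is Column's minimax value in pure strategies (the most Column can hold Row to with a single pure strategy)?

Column maxima: C1 → 0, C2 → 4, C3 → 2.
The smallest of these is 0.

0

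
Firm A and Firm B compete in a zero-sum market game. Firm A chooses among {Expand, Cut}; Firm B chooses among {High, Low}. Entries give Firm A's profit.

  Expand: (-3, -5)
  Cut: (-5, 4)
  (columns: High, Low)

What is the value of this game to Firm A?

-37/11

Row minima: Expand → -5, Cut → -5; maximin = -5.
Column maxima: High → -3, Low → 4; minimax = -3.
-5 ≠ -3, so there is no saddle point; optimal play is mixed.
Let Firm A play Expand with probability p. Expected payoff against High: (-3)p + (-5)(1−p) = 2p − 5; against Low: (-5)p + 4(1−p) = −9p + 4.
Setting these equal: 2p − 5 = −9p + 4 ⇒ 11p = 9 ⇒ p = 9/11, and the value is (2)·(9/11) − 5 = -37/11.
For Firm B: with q = P(High), equating Expand's and Cut's payoffs gives 2q − 5 = −9q + 4 ⇒ q = 9/11.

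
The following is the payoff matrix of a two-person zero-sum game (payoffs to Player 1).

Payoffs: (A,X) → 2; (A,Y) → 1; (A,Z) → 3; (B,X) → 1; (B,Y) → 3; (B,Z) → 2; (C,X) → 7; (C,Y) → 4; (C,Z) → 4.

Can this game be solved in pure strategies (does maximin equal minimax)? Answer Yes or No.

Yes

Row minima: A → 1, B → 1, C → 4; maximin = 4.
Column maxima: X → 7, Y → 4, Z → 4; minimax = 4.
maximin = minimax = 4, so a saddle point exists.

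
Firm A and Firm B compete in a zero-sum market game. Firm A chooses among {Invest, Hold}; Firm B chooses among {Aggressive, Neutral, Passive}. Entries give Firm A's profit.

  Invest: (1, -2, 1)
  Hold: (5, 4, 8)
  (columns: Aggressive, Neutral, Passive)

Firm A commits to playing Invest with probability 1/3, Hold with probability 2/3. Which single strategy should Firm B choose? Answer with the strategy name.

If Firm B plays Aggressive, Firm A's expected payoff is (1/3)·1 + (2/3)·5 = 11/3.
If Firm B plays Neutral, Firm A's expected payoff is (1/3)·(-2) + (2/3)·4 = 2.
If Firm B plays Passive, Firm A's expected payoff is (1/3)·1 + (2/3)·8 = 17/3.
Firm B minimizes Firm A's payoff; the smallest is 2, so the best response is Neutral.

Neutral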